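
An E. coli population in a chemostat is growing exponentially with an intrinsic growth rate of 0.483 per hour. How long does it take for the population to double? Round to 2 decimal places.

Doubling time t_d = ln(2)/r = 0.6931/0.483 = 1.4351.

1.44 hours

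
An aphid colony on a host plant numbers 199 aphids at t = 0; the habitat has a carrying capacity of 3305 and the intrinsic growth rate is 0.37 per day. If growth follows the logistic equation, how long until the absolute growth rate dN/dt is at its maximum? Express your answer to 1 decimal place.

Logistic growth is fastest at N = K/2 = 1652.5.
A = (K − N₀)/N₀ = 15.608. Set K/(1 + A·e^(−rt)) = K/2 → A·e^(−rt) = 1.
e^(−0.37t) = 1/15.608 = 0.0640695, so t = ln(15.608)/0.37 = 2.7478/0.37 = 7.4264.

7.4 days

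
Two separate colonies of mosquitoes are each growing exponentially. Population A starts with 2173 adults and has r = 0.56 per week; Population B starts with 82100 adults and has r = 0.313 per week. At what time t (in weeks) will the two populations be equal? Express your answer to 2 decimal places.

Set 2173·e^(0.56t) = 82100·e^(0.313t).
e^((0.56 − 0.313)t) = 82100/2173 → e^(0.247·t) = 37.782.
0.247·t = ln(37.782) = 3.6318, so t = 3.6318/0.247 = 14.704.

14.70 weeks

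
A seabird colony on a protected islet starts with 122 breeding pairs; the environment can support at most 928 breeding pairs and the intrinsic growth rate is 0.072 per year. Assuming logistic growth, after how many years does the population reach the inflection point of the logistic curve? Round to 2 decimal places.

Logistic growth is fastest at N = K/2 = 464.
A = (K − N₀)/N₀ = 6.6066. Set K/(1 + A·e^(−rt)) = K/2 → A·e^(−rt) = 1.
e^(−0.072t) = 1/6.6066 = 0.151365, so t = ln(6.6066)/0.072 = 1.8881/0.072 = 26.223.

26.22 years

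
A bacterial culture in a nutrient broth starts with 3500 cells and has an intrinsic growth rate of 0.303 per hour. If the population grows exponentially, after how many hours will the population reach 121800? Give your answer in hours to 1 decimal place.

Set N₀·e^(rt) = 121800: e^(0.303·t) = 121800/3500 = 34.8.
0.303·t = ln(34.8) = 3.5496, so t = 3.5496/0.303 = 11.715.

11.7 hours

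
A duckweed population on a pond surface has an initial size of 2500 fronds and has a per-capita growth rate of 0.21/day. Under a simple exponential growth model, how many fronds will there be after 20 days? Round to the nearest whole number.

N(t) = N₀·e^(rt) = 2500 × e^(0.21×20) = 2500 × e^4.2.
e^4.2 ≈ 66.686, so N ≈ 2500 × 66.686 = 166716.

166716 fronds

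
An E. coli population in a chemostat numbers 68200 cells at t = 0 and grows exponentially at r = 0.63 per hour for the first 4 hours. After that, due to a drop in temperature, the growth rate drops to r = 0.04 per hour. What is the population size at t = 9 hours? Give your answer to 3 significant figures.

Phase 1: N(4) = 68200·e^(0.63×4) = 68200·e^2.52 = 847630.
Phase 2 runs for 9 − 4 = 5 hours at r = 0.04.
N(9) = 847630·e^(0.04×5) = 847630·e^0.2 = 1.035298×10^6.

1040000 cells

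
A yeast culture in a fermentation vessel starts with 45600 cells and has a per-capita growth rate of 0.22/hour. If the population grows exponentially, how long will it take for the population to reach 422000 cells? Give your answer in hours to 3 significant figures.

Set N₀·e^(rt) = 422000: e^(0.22·t) = 422000/45600 = 9.2544.
0.22·t = ln(9.2544) = 2.2251, so t = 2.2251/0.22 = 10.114.

10.1 hours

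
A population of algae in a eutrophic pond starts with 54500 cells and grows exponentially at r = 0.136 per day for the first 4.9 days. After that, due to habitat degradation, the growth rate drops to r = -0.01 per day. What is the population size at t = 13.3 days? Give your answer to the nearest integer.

97573 cells

Phase 1: N(4.9) = 54500·e^(0.136×4.9) = 54500·e^0.6664 = 106123.
Phase 2 runs for 13.3 − 4.9 = 8.4 days at r = -0.01.
N(13.3) = 106123·e^(-0.01×8.4) = 106123·e^-0.084 = 97573.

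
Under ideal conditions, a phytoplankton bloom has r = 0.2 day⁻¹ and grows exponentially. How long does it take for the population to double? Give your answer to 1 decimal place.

3.5 days

Doubling time t_d = ln(2)/r = 0.6931/0.2 = 3.4657.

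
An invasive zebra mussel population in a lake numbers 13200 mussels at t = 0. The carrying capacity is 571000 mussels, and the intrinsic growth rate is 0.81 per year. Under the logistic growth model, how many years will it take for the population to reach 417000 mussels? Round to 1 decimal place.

5.9 years

A = (K − N₀)/N₀ = (571000 − 13200)/13200 = 42.258.
Solve 571000/(1 + 42.258·e^(−0.81t)) = 417000: 1 + 42.258·e^(−0.81t) = 1.3693, so e^(−0.81t) = 0.00873937.
−0.81·t = ln(0.00873937) = -4.7399, so t = 4.7399/0.81 = 5.8517.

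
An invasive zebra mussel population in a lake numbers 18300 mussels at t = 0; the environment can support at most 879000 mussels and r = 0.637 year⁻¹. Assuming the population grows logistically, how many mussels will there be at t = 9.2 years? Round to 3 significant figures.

775000 mussels

A = (K − N₀)/N₀ = (879000 − 18300)/18300 = 47.033.
N(t) = K/(1 + A·e^(−rt)) = 879000/(1 + 47.033×e^(−0.637×9.2)).
e^(−5.86) = 0.0028501; denominator = 1 + 47.033×0.0028501 = 1.134.
N = 879000/1.134 = 775099.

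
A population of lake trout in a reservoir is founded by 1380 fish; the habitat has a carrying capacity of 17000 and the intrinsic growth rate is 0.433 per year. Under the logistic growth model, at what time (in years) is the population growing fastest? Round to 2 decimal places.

5.60 years

Logistic growth is fastest at N = K/2 = 8500.
A = (K − N₀)/N₀ = 11.319. Set K/(1 + A·e^(−rt)) = K/2 → A·e^(−rt) = 1.
e^(−0.433t) = 1/11.319 = 0.0883483, so t = ln(11.319)/0.433 = 2.4265/0.433 = 5.6039.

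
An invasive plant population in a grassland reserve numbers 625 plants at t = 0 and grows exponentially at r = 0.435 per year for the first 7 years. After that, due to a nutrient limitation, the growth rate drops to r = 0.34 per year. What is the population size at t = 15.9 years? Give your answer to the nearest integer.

270696 plants

Phase 1: N(7) = 625·e^(0.435×7) = 625·e^3.045 = 13131.3.
Phase 2 runs for 15.9 − 7 = 8.9 years at r = 0.34.
N(15.9) = 13131.3·e^(0.34×8.9) = 13131.3·e^3.026 = 270696.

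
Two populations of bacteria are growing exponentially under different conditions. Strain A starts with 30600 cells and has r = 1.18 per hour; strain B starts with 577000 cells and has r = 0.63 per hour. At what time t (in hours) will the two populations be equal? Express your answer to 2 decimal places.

Set 30600·e^(1.18t) = 577000·e^(0.63t).
e^((1.18 − 0.63)t) = 577000/30600 → e^(0.55·t) = 18.856.
0.55·t = ln(18.856) = 2.9368, so t = 2.9368/0.55 = 5.3397.

5.34 hours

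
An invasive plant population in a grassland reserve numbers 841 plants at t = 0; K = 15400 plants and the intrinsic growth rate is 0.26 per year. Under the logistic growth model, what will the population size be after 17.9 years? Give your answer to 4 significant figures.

A = (K − N₀)/N₀ = (15400 − 841)/841 = 17.312.
N(t) = K/(1 + A·e^(−rt)) = 15400/(1 + 17.312×e^(−0.26×17.9)).
e^(−4.654) = 0.0095234; denominator = 1 + 17.312×0.0095234 = 1.1649.
N = 15400/1.1649 = 13220.4.

13220 plants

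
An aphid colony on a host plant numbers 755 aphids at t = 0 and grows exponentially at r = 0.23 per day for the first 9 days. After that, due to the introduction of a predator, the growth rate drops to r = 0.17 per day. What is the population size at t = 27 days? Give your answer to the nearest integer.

127608 aphids

Phase 1: N(9) = 755·e^(0.23×9) = 755·e^2.07 = 5983.24.
Phase 2 runs for 27 − 9 = 18 days at r = 0.17.
N(27) = 5983.24·e^(0.17×18) = 5983.24·e^3.06 = 127608.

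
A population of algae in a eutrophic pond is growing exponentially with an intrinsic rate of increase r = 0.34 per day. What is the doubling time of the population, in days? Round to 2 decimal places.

Doubling time t_d = ln(2)/r = 0.6931/0.34 = 2.0387.

2.04 days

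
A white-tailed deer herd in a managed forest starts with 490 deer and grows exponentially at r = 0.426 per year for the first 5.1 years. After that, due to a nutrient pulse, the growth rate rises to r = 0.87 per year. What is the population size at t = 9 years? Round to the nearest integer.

Phase 1: N(5.1) = 490·e^(0.426×5.1) = 490·e^2.173 = 4302.73.
Phase 2 runs for 9 − 5.1 = 3.9 years at r = 0.87.
N(9) = 4302.73·e^(0.87×3.9) = 4302.73·e^3.393 = 128028.

128028 deer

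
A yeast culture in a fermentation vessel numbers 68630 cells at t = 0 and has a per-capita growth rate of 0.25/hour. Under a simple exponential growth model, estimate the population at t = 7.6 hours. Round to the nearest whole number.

N(t) = N₀·e^(rt) = 68630 × e^(0.25×7.6) = 68630 × e^1.9.
e^1.9 ≈ 6.6859, so N ≈ 68630 × 6.6859 = 458853.

458853 cells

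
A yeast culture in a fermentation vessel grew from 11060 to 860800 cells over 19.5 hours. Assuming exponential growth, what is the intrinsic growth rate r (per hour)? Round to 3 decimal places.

0.223 per hour

From N(t) = N₀·e^(rt): e^(r·19.5) = 860800/11060 = 77.83.
r·19.5 = ln(77.83) = 4.3545, so r = 4.3545/19.5 = 0.22331.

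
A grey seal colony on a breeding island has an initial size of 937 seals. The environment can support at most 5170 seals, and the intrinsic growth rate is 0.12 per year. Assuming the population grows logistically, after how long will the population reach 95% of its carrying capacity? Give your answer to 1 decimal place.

37.1 years

A = (K − N₀)/N₀ = (5170 − 937)/937 = 4.5176.
Solve 5170/(1 + 4.5176·e^(−0.12t)) = 4911.5: 1 + 4.5176·e^(−0.12t) = 1.0526, so e^(−0.12t) = 0.0116503.
−0.12·t = ln(0.0116503) = -4.4524, so t = 4.4524/0.12 = 37.104.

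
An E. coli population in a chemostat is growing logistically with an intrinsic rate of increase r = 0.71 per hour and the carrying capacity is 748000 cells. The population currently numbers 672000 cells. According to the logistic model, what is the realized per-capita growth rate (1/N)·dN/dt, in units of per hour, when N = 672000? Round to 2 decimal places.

(1/N)·dN/dt = r(1 − N/K) = 0.71 × (1 − 672000/748000).
= 0.71 × 0.1016 = 0.072139.

0.07 per hour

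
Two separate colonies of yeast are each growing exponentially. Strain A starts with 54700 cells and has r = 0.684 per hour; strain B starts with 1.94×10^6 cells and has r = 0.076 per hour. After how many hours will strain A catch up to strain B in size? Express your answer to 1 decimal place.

Set 54700·e^(0.684t) = 1.94×10^6·e^(0.076t).
e^((0.684 − 0.076)t) = 1.94×10^6/54700 → e^(0.608·t) = 35.466.
0.608·t = ln(35.466) = 3.5686, so t = 3.5686/0.608 = 5.8694.

5.9 hours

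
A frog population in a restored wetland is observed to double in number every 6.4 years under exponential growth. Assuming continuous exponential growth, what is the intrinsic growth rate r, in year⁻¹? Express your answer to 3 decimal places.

r = ln(2)/t_d = 0.6931/6.4 = 0.1083.

0.108 per year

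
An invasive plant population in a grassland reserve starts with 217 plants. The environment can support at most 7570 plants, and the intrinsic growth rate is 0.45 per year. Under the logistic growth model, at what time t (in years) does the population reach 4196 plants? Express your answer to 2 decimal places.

8.31 years

A = (K − N₀)/N₀ = (7570 − 217)/217 = 33.885.
Solve 7570/(1 + 33.885·e^(−0.45t)) = 4196: 1 + 33.885·e^(−0.45t) = 1.8041, so e^(−0.45t) = 0.0237304.
−0.45·t = ln(0.0237304) = -3.741, so t = 3.741/0.45 = 8.3133.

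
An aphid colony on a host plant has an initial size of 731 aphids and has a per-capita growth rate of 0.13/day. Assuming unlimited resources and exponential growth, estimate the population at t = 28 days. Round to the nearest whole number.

N(t) = N₀·e^(rt) = 731 × e^(0.13×28) = 731 × e^3.64.
e^3.64 ≈ 38.092, so N ≈ 731 × 38.092 = 27845.1.

27845 aphids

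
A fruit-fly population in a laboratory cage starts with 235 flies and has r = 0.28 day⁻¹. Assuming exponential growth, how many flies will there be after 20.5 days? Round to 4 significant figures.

73100 flies

N(t) = N₀·e^(rt) = 235 × e^(0.28×20.5) = 235 × e^5.74.
e^5.74 ≈ 311.06, so N ≈ 235 × 311.06 = 73100.1.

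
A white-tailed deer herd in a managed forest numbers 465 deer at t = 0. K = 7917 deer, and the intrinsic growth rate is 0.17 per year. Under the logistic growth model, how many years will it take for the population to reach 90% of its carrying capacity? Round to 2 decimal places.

29.24 years

A = (K − N₀)/N₀ = (7917 − 465)/465 = 16.026.
Solve 7917/(1 + 16.026·e^(−0.17t)) = 7125.3: 1 + 16.026·e^(−0.17t) = 1.1111, so e^(−0.17t) = 0.00693326.
−0.17·t = ln(0.00693326) = -4.9714, so t = 4.9714/0.17 = 29.244.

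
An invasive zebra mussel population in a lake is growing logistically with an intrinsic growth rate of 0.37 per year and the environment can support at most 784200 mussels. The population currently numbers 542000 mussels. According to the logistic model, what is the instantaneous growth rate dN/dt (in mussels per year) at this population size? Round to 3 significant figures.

61900 mussels per year

dN/dt = rN(1 − N/K) = 0.37 × 542000 × (1 − 542000/784200).
1 − 542000/784200 = 0.30885; dN/dt = 0.37 × 542000 × 0.30885 = 61937.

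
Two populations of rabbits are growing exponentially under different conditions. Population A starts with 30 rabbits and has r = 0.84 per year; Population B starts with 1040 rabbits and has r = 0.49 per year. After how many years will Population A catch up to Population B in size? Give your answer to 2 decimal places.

Set 30·e^(0.84t) = 1040·e^(0.49t).
e^((0.84 − 0.49)t) = 1040/30 → e^(0.35·t) = 34.667.
0.35·t = ln(34.667) = 3.5458, so t = 3.5458/0.35 = 10.131.

10.13 years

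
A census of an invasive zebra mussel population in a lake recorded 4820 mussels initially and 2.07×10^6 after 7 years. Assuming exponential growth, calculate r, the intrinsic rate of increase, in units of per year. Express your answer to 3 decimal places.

0.866 per year

From N(t) = N₀·e^(rt): e^(r·7) = 2.07×10^6/4820 = 429.46.
r·7 = ln(429.46) = 6.0625, so r = 6.0625/7 = 0.86608.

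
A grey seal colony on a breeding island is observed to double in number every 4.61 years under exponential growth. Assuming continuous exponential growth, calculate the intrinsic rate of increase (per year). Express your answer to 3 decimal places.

r = ln(2)/t_d = 0.6931/4.61 = 0.15036.

0.150 per year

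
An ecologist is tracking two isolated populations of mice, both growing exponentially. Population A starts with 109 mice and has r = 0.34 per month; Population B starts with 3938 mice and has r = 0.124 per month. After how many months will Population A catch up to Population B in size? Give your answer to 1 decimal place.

Set 109·e^(0.34t) = 3938·e^(0.124t).
e^((0.34 − 0.124)t) = 3938/109 → e^(0.216·t) = 36.128.
0.216·t = ln(36.128) = 3.5871, so t = 3.5871/0.216 = 16.607.

16.6 months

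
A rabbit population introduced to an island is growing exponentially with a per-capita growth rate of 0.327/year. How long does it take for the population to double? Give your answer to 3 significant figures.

2.12 years

Doubling time t_d = ln(2)/r = 0.6931/0.327 = 2.1197.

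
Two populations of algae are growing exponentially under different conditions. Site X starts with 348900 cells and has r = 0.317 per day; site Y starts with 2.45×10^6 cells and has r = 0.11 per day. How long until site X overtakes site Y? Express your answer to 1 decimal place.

Set 348900·e^(0.317t) = 2.45×10^6·e^(0.11t).
e^((0.317 − 0.11)t) = 2.45×10^6/348900 → e^(0.207·t) = 7.0221.
0.207·t = ln(7.0221) = 1.9491, so t = 1.9491/0.207 = 9.4157.

9.4 days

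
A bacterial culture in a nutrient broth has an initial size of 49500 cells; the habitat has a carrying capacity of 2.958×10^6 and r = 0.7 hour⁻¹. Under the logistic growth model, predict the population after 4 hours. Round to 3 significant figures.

A = (K − N₀)/N₀ = (2.958×10^6 − 49500)/49500 = 58.758.
N(t) = K/(1 + A·e^(−rt)) = 2.958×10^6/(1 + 58.758×e^(−0.7×4)).
e^(−2.8) = 0.06081; denominator = 1 + 58.758×0.06081 = 4.5731.
N = 2.958×10^6/4.5731 = 646833.

647000 cells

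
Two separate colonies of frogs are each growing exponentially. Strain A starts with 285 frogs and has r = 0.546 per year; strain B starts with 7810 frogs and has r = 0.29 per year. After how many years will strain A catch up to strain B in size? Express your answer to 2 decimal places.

Set 285·e^(0.546t) = 7810·e^(0.29t).
e^((0.546 − 0.29)t) = 7810/285 → e^(0.256·t) = 27.404.
0.256·t = ln(27.404) = 3.3107, so t = 3.3107/0.256 = 12.932.

12.93 years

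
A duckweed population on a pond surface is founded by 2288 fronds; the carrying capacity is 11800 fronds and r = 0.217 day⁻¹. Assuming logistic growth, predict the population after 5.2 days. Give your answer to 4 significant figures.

A = (K − N₀)/N₀ = (11800 − 2288)/2288 = 4.1573.
N(t) = K/(1 + A·e^(−rt)) = 11800/(1 + 4.1573×e^(−0.217×5.2)).
e^(−1.128) = 0.32355; denominator = 1 + 4.1573×0.32355 = 2.3451.
N = 11800/2.3451 = 5031.75.

5032 fronds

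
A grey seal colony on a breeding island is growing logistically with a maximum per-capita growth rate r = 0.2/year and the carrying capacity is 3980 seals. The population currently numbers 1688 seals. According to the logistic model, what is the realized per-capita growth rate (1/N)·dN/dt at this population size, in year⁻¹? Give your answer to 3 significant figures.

(1/N)·dN/dt = r(1 − N/K) = 0.2 × (1 − 1688/3980).
= 0.2 × 0.57588 = 0.11518.

0.115 per year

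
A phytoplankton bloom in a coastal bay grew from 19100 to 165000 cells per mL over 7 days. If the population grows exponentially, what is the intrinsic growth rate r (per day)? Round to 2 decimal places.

0.31 per day

From N(t) = N₀·e^(rt): e^(r·7) = 165000/19100 = 8.6387.
r·7 = ln(8.6387) = 2.1563, so r = 2.1563/7 = 0.30804.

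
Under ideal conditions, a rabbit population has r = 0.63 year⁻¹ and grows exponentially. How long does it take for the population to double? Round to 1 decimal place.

1.1 years

Doubling time t_d = ln(2)/r = 0.6931/0.63 = 1.1002.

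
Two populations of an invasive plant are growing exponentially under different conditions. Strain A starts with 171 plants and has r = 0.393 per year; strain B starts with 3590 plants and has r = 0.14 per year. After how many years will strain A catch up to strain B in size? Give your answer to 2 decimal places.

12.03 years

Set 171·e^(0.393t) = 3590·e^(0.14t).
e^((0.393 − 0.14)t) = 3590/171 → e^(0.253·t) = 20.994.
0.253·t = ln(20.994) = 3.0442, so t = 3.0442/0.253 = 12.033.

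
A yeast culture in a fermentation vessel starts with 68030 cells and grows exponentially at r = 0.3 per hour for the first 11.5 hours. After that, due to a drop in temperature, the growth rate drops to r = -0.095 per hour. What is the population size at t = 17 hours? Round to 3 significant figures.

Phase 1: N(11.5) = 68030·e^(0.3×11.5) = 68030·e^3.45 = 2.142972×10^6.
Phase 2 runs for 17 − 11.5 = 5.5 hours at r = -0.095.
N(17) = 2.142972×10^6·e^(-0.095×5.5) = 2.142972×10^6·e^-0.5225 = 1.27086×10^6.

1270000 cells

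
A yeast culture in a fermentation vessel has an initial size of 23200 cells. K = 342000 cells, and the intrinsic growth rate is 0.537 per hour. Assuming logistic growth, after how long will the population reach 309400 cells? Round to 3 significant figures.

9.07 hours

A = (K − N₀)/N₀ = (342000 − 23200)/23200 = 13.741.
Solve 342000/(1 + 13.741·e^(−0.537t)) = 309400: 1 + 13.741·e^(−0.537t) = 1.1054, so e^(−0.537t) = 0.00766773.
−0.537·t = ln(0.00766773) = -4.8707, so t = 4.8707/0.537 = 9.0703.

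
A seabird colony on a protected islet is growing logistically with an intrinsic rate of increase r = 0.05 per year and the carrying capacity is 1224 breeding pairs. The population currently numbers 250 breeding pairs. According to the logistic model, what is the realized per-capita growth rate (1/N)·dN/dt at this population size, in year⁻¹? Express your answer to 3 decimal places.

0.040 per year

(1/N)·dN/dt = r(1 − N/K) = 0.05 × (1 − 250/1224).
= 0.05 × 0.79575 = 0.039788.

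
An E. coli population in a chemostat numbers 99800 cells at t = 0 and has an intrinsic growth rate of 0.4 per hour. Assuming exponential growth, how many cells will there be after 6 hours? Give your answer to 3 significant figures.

N(t) = N₀·e^(rt) = 99800 × e^(0.4×6) = 99800 × e^2.4.
e^2.4 ≈ 11.023, so N ≈ 99800 × 11.023 = 1.100113×10^6.

1100000 cells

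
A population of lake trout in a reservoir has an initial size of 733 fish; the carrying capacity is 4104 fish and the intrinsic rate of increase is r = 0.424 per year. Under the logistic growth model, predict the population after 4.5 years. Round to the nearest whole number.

2439 fish

A = (K − N₀)/N₀ = (4104 − 733)/733 = 4.5989.
N(t) = K/(1 + A·e^(−rt)) = 4104/(1 + 4.5989×e^(−0.424×4.5)).
e^(−1.908) = 0.14838; denominator = 1 + 4.5989×0.14838 = 1.6824.
N = 4104/1.6824 = 2439.41.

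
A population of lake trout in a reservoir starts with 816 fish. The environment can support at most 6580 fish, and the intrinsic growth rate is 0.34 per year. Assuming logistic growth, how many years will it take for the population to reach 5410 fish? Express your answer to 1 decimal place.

10.3 years

A = (K − N₀)/N₀ = (6580 − 816)/816 = 7.0637.
Solve 6580/(1 + 7.0637·e^(−0.34t)) = 5410: 1 + 7.0637·e^(−0.34t) = 1.2163, so e^(−0.34t) = 0.0306164.
−0.34·t = ln(0.0306164) = -3.4862, so t = 3.4862/0.34 = 10.254.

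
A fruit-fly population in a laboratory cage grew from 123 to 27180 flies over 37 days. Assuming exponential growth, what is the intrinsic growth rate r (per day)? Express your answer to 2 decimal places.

From N(t) = N₀·e^(rt): e^(r·37) = 27180/123 = 220.98.
r·37 = ln(220.98) = 5.3981, so r = 5.3981/37 = 0.14589.

0.15 per day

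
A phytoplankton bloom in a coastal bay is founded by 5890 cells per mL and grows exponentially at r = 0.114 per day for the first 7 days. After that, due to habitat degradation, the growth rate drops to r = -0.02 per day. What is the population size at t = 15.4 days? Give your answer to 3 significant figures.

Phase 1: N(7) = 5890·e^(0.114×7) = 5890·e^0.798 = 13082.2.
Phase 2 runs for 15.4 − 7 = 8.4 days at r = -0.02.
N(15.4) = 13082.2·e^(-0.02×8.4) = 13082.2·e^-0.168 = 11059.1.

11100 cells per mL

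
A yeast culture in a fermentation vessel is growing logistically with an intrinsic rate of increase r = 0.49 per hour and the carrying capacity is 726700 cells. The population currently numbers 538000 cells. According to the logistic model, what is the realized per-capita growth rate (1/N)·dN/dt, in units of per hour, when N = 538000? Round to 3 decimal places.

0.127 per hour

(1/N)·dN/dt = r(1 − N/K) = 0.49 × (1 − 538000/726700).
= 0.49 × 0.25967 = 0.12724.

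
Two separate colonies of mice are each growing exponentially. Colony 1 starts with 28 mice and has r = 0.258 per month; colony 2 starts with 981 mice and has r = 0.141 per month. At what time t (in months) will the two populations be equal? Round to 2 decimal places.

30.40 months

Set 28·e^(0.258t) = 981·e^(0.141t).
e^((0.258 − 0.141)t) = 981/28 → e^(0.117·t) = 35.036.
0.117·t = ln(35.036) = 3.5564, so t = 3.5564/0.117 = 30.396.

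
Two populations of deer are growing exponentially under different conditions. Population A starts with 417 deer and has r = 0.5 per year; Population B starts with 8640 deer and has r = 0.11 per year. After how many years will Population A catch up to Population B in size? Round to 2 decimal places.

Set 417·e^(0.5t) = 8640·e^(0.11t).
e^((0.5 − 0.11)t) = 8640/417 → e^(0.39·t) = 20.719.
0.39·t = ln(20.719) = 3.0311, so t = 3.0311/0.39 = 7.772.

7.77 years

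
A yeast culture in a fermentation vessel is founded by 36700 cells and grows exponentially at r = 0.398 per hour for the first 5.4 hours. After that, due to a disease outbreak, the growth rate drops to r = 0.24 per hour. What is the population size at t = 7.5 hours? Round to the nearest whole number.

Phase 1: N(5.4) = 36700·e^(0.398×5.4) = 36700·e^2.149 = 314812.
Phase 2 runs for 7.5 − 5.4 = 2.1 hours at r = 0.24.
N(7.5) = 314812·e^(0.24×2.1) = 314812·e^0.504 = 521118.

521118 cells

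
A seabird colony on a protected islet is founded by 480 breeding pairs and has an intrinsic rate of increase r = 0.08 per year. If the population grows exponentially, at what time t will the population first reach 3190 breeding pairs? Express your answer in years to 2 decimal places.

Set N₀·e^(rt) = 3190: e^(0.08·t) = 3190/480 = 6.6458.
0.08·t = ln(6.6458) = 1.894, so t = 1.894/0.08 = 23.675.

23.67 years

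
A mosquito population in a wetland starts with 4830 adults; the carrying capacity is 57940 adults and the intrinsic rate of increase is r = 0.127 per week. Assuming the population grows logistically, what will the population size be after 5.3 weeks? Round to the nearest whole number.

8766 adults

A = (K − N₀)/N₀ = (57940 − 4830)/4830 = 10.996.
N(t) = K/(1 + A·e^(−rt)) = 57940/(1 + 10.996×e^(−0.127×5.3)).
e^(−0.6731) = 0.51012; denominator = 1 + 10.996×0.51012 = 6.6093.
N = 57940/6.6093 = 8766.49.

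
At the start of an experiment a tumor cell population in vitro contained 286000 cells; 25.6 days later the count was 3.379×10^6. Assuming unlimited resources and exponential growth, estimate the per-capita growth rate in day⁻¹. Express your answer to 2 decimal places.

From N(t) = N₀·e^(rt): e^(r·25.6) = 3.379×10^6/286000 = 11.815.
r·25.6 = ln(11.815) = 2.4693, so r = 2.4693/25.6 = 0.096459.

0.10 per day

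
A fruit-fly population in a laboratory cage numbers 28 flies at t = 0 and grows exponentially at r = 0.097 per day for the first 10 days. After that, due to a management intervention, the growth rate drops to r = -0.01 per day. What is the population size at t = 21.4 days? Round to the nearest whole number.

66 flies

Phase 1: N(10) = 28·e^(0.097×10) = 28·e^0.97 = 73.8624.
Phase 2 runs for 21.4 − 10 = 11.4 days at r = -0.01.
N(21.4) = 73.8624·e^(-0.01×11.4) = 73.8624·e^-0.114 = 65.9044.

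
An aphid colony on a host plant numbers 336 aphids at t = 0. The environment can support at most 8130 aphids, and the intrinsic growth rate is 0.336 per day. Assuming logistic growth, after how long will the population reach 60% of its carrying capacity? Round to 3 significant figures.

10.6 days

A = (K − N₀)/N₀ = (8130 − 336)/336 = 23.196.
Solve 8130/(1 + 23.196·e^(−0.336t)) = 4878: 1 + 23.196·e^(−0.336t) = 1.6667, so e^(−0.336t) = 0.0287401.
−0.336·t = ln(0.0287401) = -3.5495, so t = 3.5495/0.336 = 10.564.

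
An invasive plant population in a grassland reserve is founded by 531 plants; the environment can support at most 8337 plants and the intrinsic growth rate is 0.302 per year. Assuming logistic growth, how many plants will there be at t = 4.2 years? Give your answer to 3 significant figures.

1620 plants

A = (K − N₀)/N₀ = (8337 − 531)/531 = 14.701.
N(t) = K/(1 + A·e^(−rt)) = 8337/(1 + 14.701×e^(−0.302×4.2)).
e^(−1.268) = 0.28128; denominator = 1 + 14.701×0.28128 = 5.135.
N = 8337/5.135 = 1623.57.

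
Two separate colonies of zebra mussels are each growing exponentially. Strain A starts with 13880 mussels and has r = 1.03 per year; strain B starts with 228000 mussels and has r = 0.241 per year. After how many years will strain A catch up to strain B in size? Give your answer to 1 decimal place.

Set 13880·e^(1.03t) = 228000·e^(0.241t).
e^((1.03 − 0.241)t) = 228000/13880 → e^(0.789·t) = 16.427.
0.789·t = ln(16.427) = 2.7989, so t = 2.7989/0.789 = 3.5474.

3.5 years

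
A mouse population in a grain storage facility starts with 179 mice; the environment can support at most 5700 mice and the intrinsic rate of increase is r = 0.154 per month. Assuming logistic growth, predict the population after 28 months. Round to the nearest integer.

A = (K − N₀)/N₀ = (5700 − 179)/179 = 30.844.
N(t) = K/(1 + A·e^(−rt)) = 5700/(1 + 30.844×e^(−0.154×28)).
e^(−4.312) = 0.013407; denominator = 1 + 30.844×0.013407 = 1.4135.
N = 5700/1.4135 = 4032.51.

4033 mice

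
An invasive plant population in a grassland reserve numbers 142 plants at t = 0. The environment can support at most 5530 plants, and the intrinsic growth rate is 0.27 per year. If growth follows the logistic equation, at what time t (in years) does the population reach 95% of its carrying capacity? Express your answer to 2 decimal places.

24.37 years

A = (K − N₀)/N₀ = (5530 − 142)/142 = 37.944.
Solve 5530/(1 + 37.944·e^(−0.27t)) = 5253.5: 1 + 37.944·e^(−0.27t) = 1.0526, so e^(−0.27t) = 0.0013871.
−0.27·t = ln(0.0013871) = -6.5805, so t = 6.5805/0.27 = 24.372.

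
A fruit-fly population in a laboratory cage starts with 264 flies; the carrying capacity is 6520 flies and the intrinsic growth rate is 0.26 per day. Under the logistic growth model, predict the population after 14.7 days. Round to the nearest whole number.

4293 flies

A = (K − N₀)/N₀ = (6520 − 264)/264 = 23.697.
N(t) = K/(1 + A·e^(−rt)) = 6520/(1 + 23.697×e^(−0.26×14.7)).
e^(−3.822) = 0.021884; denominator = 1 + 23.697×0.021884 = 1.5186.
N = 6520/1.5186 = 4293.47.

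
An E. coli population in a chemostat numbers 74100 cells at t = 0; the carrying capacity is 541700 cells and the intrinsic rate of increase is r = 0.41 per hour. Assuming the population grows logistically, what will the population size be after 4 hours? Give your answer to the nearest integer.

A = (K − N₀)/N₀ = (541700 − 74100)/74100 = 6.3104.
N(t) = K/(1 + A·e^(−rt)) = 541700/(1 + 6.3104×e^(−0.41×4)).
e^(−1.64) = 0.19398; denominator = 1 + 6.3104×0.19398 = 2.2241.
N = 541700/2.2241 = 243560.

243560 cells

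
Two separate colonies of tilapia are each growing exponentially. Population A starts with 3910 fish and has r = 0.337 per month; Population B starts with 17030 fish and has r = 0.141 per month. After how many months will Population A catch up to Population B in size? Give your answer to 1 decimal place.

Set 3910·e^(0.337t) = 17030·e^(0.141t).
e^((0.337 − 0.141)t) = 17030/3910 → e^(0.196·t) = 4.3555.
0.196·t = ln(4.3555) = 1.4714, so t = 1.4714/0.196 = 7.5073.

7.5 months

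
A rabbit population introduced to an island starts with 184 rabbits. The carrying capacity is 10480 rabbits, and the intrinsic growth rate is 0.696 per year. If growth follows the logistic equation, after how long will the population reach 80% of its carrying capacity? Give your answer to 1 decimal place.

7.8 years

A = (K − N₀)/N₀ = (10480 − 184)/184 = 55.957.
Solve 10480/(1 + 55.957·e^(−0.696t)) = 8384: 1 + 55.957·e^(−0.696t) = 1.25, so e^(−0.696t) = 0.00446775.
−0.696·t = ln(0.00446775) = -5.4109, so t = 5.4109/0.696 = 7.7742.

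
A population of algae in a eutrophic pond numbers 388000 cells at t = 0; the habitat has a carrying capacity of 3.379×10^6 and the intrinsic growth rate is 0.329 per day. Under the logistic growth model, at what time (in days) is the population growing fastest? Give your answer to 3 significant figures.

6.21 days

Logistic growth is fastest at N = K/2 = 1.6895×10^6.
A = (K − N₀)/N₀ = 7.7088. Set K/(1 + A·e^(−rt)) = K/2 → A·e^(−rt) = 1.
e^(−0.329t) = 1/7.7088 = 0.129723, so t = ln(7.7088)/0.329 = 2.0424/0.329 = 6.2078.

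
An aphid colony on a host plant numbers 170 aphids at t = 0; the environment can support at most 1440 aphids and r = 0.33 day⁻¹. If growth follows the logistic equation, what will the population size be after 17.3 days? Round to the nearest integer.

A = (K − N₀)/N₀ = (1440 − 170)/170 = 7.4706.
N(t) = K/(1 + A·e^(−rt)) = 1440/(1 + 7.4706×e^(−0.33×17.3)).
e^(−5.709) = 0.003316; denominator = 1 + 7.4706×0.003316 = 1.0248.
N = 1440/1.0248 = 1405.19.

1405 aphids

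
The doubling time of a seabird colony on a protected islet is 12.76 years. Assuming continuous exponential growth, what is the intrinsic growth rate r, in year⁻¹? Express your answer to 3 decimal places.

r = ln(2)/t_d = 0.6931/12.76 = 0.054322.

0.054 per year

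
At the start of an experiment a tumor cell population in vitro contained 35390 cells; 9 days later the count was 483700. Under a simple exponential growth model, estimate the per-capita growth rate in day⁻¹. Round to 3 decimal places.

0.291 per day

From N(t) = N₀·e^(rt): e^(r·9) = 483700/35390 = 13.668.
r·9 = ln(13.668) = 2.615, so r = 2.615/9 = 0.29056.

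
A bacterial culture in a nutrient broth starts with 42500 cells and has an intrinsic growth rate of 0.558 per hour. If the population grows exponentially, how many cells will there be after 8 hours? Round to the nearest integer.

3690451 cells

N(t) = N₀·e^(rt) = 42500 × e^(0.558×8) = 42500 × e^4.464.
e^4.464 ≈ 86.834, so N ≈ 42500 × 86.834 = 3.690451×10^6.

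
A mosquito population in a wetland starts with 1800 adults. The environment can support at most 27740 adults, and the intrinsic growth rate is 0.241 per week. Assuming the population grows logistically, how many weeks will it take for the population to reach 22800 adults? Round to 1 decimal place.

A = (K − N₀)/N₀ = (27740 − 1800)/1800 = 14.411.
Solve 27740/(1 + 14.411·e^(−0.241t)) = 22800: 1 + 14.411·e^(−0.241t) = 1.2167, so e^(−0.241t) = 0.0150347.
−0.241·t = ln(0.0150347) = -4.1974, so t = 4.1974/0.241 = 17.417.

17.4 weeks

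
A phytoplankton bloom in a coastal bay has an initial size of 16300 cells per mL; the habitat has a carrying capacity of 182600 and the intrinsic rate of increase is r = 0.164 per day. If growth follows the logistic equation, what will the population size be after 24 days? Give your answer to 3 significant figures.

A = (K − N₀)/N₀ = (182600 − 16300)/16300 = 10.202.
N(t) = K/(1 + A·e^(−rt)) = 182600/(1 + 10.202×e^(−0.164×24)).
e^(−3.936) = 0.019526; denominator = 1 + 10.202×0.019526 = 1.1992.
N = 182600/1.1992 = 152266.

152000 cells per mL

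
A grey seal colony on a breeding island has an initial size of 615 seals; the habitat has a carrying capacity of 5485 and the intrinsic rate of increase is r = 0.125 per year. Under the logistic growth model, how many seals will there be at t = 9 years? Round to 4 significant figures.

A = (K − N₀)/N₀ = (5485 − 615)/615 = 7.9187.
N(t) = K/(1 + A·e^(−rt)) = 5485/(1 + 7.9187×e^(−0.125×9)).
e^(−1.125) = 0.32465; denominator = 1 + 7.9187×0.32465 = 3.5708.
N = 5485/3.5708 = 1536.06.

1536 seals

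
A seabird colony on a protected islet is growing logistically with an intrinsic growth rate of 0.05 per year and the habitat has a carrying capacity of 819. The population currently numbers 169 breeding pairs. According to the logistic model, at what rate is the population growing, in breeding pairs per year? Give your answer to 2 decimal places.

6.71 breeding pairs per year

dN/dt = rN(1 − N/K) = 0.05 × 169 × (1 − 169/819).
1 − 169/819 = 0.79365; dN/dt = 0.05 × 169 × 0.79365 = 6.7063.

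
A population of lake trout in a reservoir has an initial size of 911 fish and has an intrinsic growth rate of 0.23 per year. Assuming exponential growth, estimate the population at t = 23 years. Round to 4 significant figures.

180700 fish

N(t) = N₀·e^(rt) = 911 × e^(0.23×23) = 911 × e^5.29.
e^5.29 ≈ 198.34, so N ≈ 911 × 198.34 = 180691.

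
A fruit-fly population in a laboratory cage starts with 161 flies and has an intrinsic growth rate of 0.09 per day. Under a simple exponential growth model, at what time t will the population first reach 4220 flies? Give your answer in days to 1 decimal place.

36.3 days

Set N₀·e^(rt) = 4220: e^(0.09·t) = 4220/161 = 26.211.
0.09·t = ln(26.211) = 3.2662, so t = 3.2662/0.09 = 36.291.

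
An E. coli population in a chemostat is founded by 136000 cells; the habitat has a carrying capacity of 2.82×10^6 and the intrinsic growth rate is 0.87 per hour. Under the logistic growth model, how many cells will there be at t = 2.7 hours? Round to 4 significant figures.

977800 cells

A = (K − N₀)/N₀ = (2.82×10^6 − 136000)/136000 = 19.735.
N(t) = K/(1 + A·e^(−rt)) = 2.82×10^6/(1 + 19.735×e^(−0.87×2.7)).
e^(−2.349) = 0.095465; denominator = 1 + 19.735×0.095465 = 2.884.
N = 2.82×10^6/2.884 = 977801.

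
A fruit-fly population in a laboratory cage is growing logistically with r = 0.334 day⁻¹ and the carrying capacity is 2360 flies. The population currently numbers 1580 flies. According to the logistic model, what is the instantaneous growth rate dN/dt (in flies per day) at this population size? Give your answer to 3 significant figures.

dN/dt = rN(1 − N/K) = 0.334 × 1580 × (1 − 1580/2360).
1 − 1580/2360 = 0.33051; dN/dt = 0.334 × 1580 × 0.33051 = 174.42.

174 flies per day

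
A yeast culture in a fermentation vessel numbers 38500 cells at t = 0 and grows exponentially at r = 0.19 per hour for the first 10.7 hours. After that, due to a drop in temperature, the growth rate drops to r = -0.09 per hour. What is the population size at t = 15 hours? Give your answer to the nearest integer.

Phase 1: N(10.7) = 38500·e^(0.19×10.7) = 38500·e^2.033 = 294023.
Phase 2 runs for 15 − 10.7 = 4.3 hours at r = -0.09.
N(15) = 294023·e^(-0.09×4.3) = 294023·e^-0.387 = 199668.

199668 cells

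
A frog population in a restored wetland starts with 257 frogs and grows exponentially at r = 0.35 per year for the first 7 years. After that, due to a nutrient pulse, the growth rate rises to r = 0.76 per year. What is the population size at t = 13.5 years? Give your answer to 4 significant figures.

Phase 1: N(7) = 257·e^(0.35×7) = 257·e^2.45 = 2978.21.
Phase 2 runs for 13.5 − 7 = 6.5 years at r = 0.76.
N(13.5) = 2978.21·e^(0.76×6.5) = 2978.21·e^4.94 = 416264.

416300 frogs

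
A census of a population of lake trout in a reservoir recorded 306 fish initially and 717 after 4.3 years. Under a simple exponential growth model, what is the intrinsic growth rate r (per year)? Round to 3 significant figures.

0.198 per year

From N(t) = N₀·e^(rt): e^(r·4.3) = 717/306 = 2.3431.
r·4.3 = ln(2.3431) = 0.85149, so r = 0.85149/4.3 = 0.19802.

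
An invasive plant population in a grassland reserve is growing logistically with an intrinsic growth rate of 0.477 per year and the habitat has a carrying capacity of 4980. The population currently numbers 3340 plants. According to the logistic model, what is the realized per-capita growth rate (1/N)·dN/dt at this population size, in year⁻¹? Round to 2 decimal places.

(1/N)·dN/dt = r(1 − N/K) = 0.477 × (1 − 3340/4980).
= 0.477 × 0.32932 = 0.15708.

0.16 per year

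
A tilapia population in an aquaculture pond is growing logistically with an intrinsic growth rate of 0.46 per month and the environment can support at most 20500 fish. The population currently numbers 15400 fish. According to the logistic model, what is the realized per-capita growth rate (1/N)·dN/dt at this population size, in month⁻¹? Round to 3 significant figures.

0.114 per month

(1/N)·dN/dt = r(1 − N/K) = 0.46 × (1 − 15400/20500).
= 0.46 × 0.24878 = 0.11444.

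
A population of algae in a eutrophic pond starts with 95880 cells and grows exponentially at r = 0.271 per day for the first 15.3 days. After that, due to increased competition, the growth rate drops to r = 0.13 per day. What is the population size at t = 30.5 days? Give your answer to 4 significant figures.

Phase 1: N(15.3) = 95880·e^(0.271×15.3) = 95880·e^4.146 = 6.05959×10^6.
Phase 2 runs for 30.5 − 15.3 = 15.2 days at r = 0.13.
N(30.5) = 6.05959×10^6·e^(0.13×15.2) = 6.05959×10^6·e^1.976 = 4.371285×10^7.

43710000 cells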